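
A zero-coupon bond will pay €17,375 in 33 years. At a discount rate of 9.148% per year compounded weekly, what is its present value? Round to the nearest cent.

€851.16

Periodic rate = 9.148%/52 = 0.00175923; 1716 periods.
P = 17,375/(1 + 0.09148/52)^1716 ≈ 17,375/20.413321289 ≈ 851.1599.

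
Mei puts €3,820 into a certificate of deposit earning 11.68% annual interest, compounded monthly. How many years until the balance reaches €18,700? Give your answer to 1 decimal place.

13.7 years

We need (1 + 0.00973333)^(12t) = 4.8953, so 12t = ln 4.8953 / ln 1.009733 ≈ 163.9716.
t ≈ 163.9716/12 = 13.6643 years.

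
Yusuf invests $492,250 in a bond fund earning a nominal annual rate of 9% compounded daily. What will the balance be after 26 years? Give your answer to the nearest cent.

Growth factor = (1 + 0.09/365)^9490 ≈ 10.37824257115.
A ≈ 492,250 × 10.37824257115 ≈ 5,108,689.9056.

$5,108,689.91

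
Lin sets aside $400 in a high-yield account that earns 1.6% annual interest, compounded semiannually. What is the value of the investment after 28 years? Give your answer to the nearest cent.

Periodic rate = 1.6%/2 = 0.008; periods = 2·28 = 56.
A = 400·(1 + 0.008)^56 ≈ 400·1.56239125 ≈ 624.9565.

$624.96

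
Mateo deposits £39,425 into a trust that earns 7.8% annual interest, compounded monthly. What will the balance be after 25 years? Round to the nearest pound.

Growth factor = (1 + 0.0065)^300 ≈ 6.98447500341.
A ≈ 39,425 × 6.98447500341 ≈ 275,362.9270.

£275,363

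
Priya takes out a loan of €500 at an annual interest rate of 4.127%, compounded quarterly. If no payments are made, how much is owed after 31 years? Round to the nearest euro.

Periodic rate = 4.127%/4 = 0.0103175; periods = 4·31 = 124.
A = 500·(1 + 0.0103175)^124 ≈ 500·3.570890835 ≈ 1,785.4454.

€1,785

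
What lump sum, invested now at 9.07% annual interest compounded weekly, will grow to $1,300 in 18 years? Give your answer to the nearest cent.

Periodic rate = 9.07%/52 = 0.00174423; 936 periods.
P = 1,300/(1 + 0.0907/52)^936 ≈ 1,300/5.109889797 ≈ 254.4086.

$254.41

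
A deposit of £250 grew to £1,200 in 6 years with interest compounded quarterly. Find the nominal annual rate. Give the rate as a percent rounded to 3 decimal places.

27.017%

The 24-period growth factor is 1,200/250 = 4.8.
r/4 = 4.8^(1/24) − 1 ≈ 0.0675422, so r ≈ 4·0.0675422 = 27.01688%.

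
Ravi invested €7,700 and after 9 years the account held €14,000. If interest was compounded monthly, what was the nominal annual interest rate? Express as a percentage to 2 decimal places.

The 108-period growth factor is 14,000/7,700 = 1.81818.
r/12 = 1.81818^(1/108) − 1 ≈ 0.00555088, so r ≈ 12·0.00555088 = 6.66105%.

6.66%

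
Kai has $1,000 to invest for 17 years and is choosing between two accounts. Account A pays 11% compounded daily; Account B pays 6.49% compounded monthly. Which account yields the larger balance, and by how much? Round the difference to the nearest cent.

Account A, by $3,481.32

Account A growth factor: (1 + 0.11/365)^6205 ≈ 6.486468746; balance ≈ 6,486.4687.
Account B growth factor: (1 + 0.0649/12)^204 ≈ 3.005149168; balance ≈ 3,005.1492.
Account A is larger by 3,481.3196.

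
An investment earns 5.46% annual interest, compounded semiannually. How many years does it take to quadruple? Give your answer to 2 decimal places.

25.74 years

(1 + 0.0273)^(2t) = 4.
2t = ln 4 / ln(1 + 0.0273) ≈ 1.3863/0.026934 ≈ 51.4700.
t ≈ 25.7350.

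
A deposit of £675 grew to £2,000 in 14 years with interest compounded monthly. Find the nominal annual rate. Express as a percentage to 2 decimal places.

7.78%

(1 + r/12)^168 = 2,000/675 = 2.96296.
1 + r/12 = 2.96296^(1/168) ≈ 1.006486, so r/12 ≈ 0.00648636.
r ≈ 12·0.00648636 = 7.78363%.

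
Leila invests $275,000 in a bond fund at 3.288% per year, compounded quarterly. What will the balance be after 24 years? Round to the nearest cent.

Growth factor = (1 + 0.00822)^96 ≈ 2.19436866528.
A ≈ 275,000 × 2.19436866528 ≈ 603,451.3830.

$603,451.38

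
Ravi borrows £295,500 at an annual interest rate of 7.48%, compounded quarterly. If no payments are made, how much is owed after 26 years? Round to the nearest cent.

£2,029,426.49

Growth factor = (1 + 0.0187)^104 ≈ 6.867771552201.
A ≈ 295,500 × 6.867771552201 ≈ 2,029,426.4937.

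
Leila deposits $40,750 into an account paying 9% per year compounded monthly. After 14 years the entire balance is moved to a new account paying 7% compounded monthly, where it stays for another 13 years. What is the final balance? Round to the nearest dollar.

$354,288

Phase 1: 40,750·(1 + 0.0075)^168 ≈ 142,987.0880.
Phase 2: 142,987.0880·(1 + 0.07/12)^156 ≈ 354,288.1067.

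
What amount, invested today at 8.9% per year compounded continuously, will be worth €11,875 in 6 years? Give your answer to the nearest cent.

P = A·e^(−rt) = 11,875·e^(−0.534).
e^(−0.534) ≈ 0.58625525237, so P ≈ 6,961.7811.

€6,961.78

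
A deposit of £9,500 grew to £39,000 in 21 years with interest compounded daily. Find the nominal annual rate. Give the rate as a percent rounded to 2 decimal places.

6.73%

The 7665-period growth factor is 39,000/9,500 = 4.10526.
r/365 = 4.10526^(1/7665) − 1 ≈ 0.000184266, so r ≈ 365·0.000184266 = 6.72571%.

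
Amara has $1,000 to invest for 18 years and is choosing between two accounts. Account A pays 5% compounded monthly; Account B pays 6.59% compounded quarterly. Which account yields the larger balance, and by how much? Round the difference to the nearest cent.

A: (1 + 0.05/12)^216 ≈ 2.455008423, so 1,000 × 2.455008423 ≈ 2,455.0084.
B: (1 + 0.016475)^72 ≈ 3.243116306, so 1,000 × 3.243116306 ≈ 3,243.1163.
Difference ≈ 788.1079 in favor of B.

Account B, by $788.11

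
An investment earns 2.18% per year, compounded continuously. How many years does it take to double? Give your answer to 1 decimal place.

e^(0.0218t) = 2, so 0.0218t = ln 2 ≈ 0.69315.
t ≈ 0.69315/0.0218 ≈ 31.7957.

31.8 years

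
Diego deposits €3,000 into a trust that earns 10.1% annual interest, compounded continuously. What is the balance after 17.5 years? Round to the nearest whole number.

€17,569

A = P·e^(rt) = 3,000·e^(0.101·17.5) = 3,000·e^1.7675.
e^1.7675 ≈ 5.8561945591, so A ≈ 17,568.5837.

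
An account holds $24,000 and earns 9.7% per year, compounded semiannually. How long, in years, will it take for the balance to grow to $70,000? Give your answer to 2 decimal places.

(1 + 0.0485)^(2t) = 70,000/24,000 = 2.9167.
2t·ln(1 + 0.0485) = ln(2.9167); 2t = 1.0704/0.0473606 ≈ 22.6020.
t ≈ 11.3010 years.

11.30 years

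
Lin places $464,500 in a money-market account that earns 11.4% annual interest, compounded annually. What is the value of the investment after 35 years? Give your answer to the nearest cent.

$20,322,044.48

Growth factor = (1 + 0.114)^35 ≈ 43.750364871036.
A ≈ 464,500 × 43.750364871036 ≈ 20,322,044.4826.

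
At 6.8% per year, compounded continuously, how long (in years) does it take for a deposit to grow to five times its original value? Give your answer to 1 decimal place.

e^(0.068t) = 5, so 0.068t = ln 5 ≈ 1.6094.
t ≈ 1.6094/0.068 ≈ 23.6682.

23.7 years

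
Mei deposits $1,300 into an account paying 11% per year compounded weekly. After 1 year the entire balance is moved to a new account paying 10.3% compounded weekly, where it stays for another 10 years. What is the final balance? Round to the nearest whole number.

Phase 1: 1,300·(1 + 0.11/52)^52 ≈ 1,450.9929.
Phase 2: 1,450.9929·(1 + 0.103/52)^520 ≈ 4,060.1882.

$4,060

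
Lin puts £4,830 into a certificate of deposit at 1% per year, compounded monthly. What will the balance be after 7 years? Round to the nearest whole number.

Periodic rate = 1%/12 = 0.000833333; periods = 12·7 = 84.
A = 4,830·(1 + 0.01/12)^84 ≈ 4,830·1.072476918 ≈ 5,180.0635.

£5,180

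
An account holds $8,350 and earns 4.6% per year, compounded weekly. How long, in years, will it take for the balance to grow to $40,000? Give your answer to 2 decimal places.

34.07 years

We need (1 + 0.000884615)^(52t) = 4.7904, so 52t = ln 4.7904 / ln 1.000885 ≈ 1771.7426.
t ≈ 1771.7426/52 = 34.0720 years.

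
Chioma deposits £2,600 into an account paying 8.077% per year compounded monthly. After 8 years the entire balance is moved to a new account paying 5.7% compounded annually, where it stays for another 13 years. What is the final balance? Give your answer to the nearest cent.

Phase 1: 2,600·(1 + 0.08077/12)^96 ≈ 4,950.5890.
Phase 2: 4,950.5890·(1 + 0.057)^13 ≈ 10,177.2796.

£10,177.28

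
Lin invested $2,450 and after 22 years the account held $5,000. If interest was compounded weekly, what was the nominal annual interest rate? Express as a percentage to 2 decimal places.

3.24%

(1 + r/52)^1144 = 5,000/2,450 = 2.04082.
1 + r/52 = 2.04082^(1/1144) ≈ 1.000624, so r/52 ≈ 0.000623752.
r ≈ 52·0.000623752 = 3.24351%.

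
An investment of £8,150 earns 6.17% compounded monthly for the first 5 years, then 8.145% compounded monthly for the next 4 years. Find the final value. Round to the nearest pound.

After 5 years at 6.17%: 8,150 × 1.360305907 ≈ 11,086.4931.
Then 4 years at 8.145%: 11,086.4931 × 1.3836145224 ≈ 15,339.4329.

£15,339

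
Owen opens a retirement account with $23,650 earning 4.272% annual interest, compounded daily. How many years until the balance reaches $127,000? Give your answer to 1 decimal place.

39.3 years

We need (1 + 0.000117041)^(365t) = 5.37, so 365t = ln 5.37 / ln 1.000117 ≈ 14361.8130.
t ≈ 14361.8130/365 = 39.3474 years.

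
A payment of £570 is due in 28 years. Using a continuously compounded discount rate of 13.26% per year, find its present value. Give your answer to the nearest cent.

P = A·e^(−rt) = 570·e^(−3.7128).
e^(−3.7128) ≈ 0.0244090821, so P ≈ 13.9132.

£13.91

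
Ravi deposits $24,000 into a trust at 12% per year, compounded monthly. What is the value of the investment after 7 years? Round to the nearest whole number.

$55,361

Growth factor = (1 + 0.01)^84 ≈ 2.306722744.
A ≈ 24,000 × 2.306722744 ≈ 55,361.3459.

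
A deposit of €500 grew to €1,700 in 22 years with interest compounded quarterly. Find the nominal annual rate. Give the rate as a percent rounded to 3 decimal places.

5.601%

(1 + r/4)^88 = 1,700/500 = 3.4.
1 + r/4 = 3.4^(1/88) ≈ 1.014004, so r/4 ≈ 0.0140037.
r ≈ 4·0.0140037 = 5.60147%.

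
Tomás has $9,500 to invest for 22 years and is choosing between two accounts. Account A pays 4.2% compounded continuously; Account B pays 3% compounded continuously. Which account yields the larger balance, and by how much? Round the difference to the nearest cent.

Account A, by $5,553.28

A: e^(0.042·22) = e^0.924 ≈ 2.5193476526, so 9,500 × 2.5193476526 ≈ 23,933.8027.
B: e^(0.03·22) = e^0.66 ≈ 1.9347923344, so 9,500 × 1.9347923344 ≈ 18,380.5272.
Difference ≈ 5,553.2755 in favor of A.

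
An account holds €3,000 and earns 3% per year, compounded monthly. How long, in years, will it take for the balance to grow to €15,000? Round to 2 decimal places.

We need (1 + 0.0025)^(12t) = 5, so 12t = ln 5 / ln 1.0025 ≈ 644.5795.
t ≈ 644.5795/12 = 53.7150 years.

53.71 years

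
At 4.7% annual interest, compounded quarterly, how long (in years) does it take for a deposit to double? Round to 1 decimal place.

14.8 years

(1 + 0.01175)^(4t) = 2.
4t = ln 2 / ln(1 + 0.01175) ≈ 0.69315/0.0116815 ≈ 59.3371.
t ≈ 14.8343.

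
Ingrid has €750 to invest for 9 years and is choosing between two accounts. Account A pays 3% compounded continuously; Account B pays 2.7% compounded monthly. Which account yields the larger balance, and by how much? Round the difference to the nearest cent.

A: e^(0.03·9) = e^0.27 ≈ 1.30996445, so 750 × 1.30996445 ≈ 982.4733.
B: (1 + 0.00225)^108 ≈ 1.27472062, so 750 × 1.27472062 ≈ 956.0405.
Difference ≈ 26.4329 in favor of A.

Account A, by €26.43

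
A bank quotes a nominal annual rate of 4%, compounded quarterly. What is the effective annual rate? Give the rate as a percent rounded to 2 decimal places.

4.06%

One year is 4 periods at 0.01 each: (1 + 0.01)^4 ≈ 1.040604.
EAR = 1.040604 − 1 ≈ 4.06040%.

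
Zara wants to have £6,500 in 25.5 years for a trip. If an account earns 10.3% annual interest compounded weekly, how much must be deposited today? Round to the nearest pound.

£471

Periodic rate = 10.3%/52 = 0.00198077; 1326 periods.
P = 6,500/(1 + 0.103/52)^1326 ≈ 6,500/13.78942763 ≈ 471.3756.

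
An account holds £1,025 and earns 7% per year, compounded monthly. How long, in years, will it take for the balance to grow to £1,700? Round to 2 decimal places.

7.25 years

(1 + 0.00583333)^(12t) = 1,700/1,025 = 1.6585.
12t·ln(1 + 0.00583333) = ln(1.6585); 12t = 0.50594/0.00581639 ≈ 86.9845.
t ≈ 7.2487 years.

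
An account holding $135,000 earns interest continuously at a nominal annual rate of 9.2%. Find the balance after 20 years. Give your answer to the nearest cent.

A = P·e^(rt) = 135,000·e^(0.092·20) = 135,000·e^1.84.
e^1.84 ≈ 6.29653826103, so A ≈ 850,032.6652.

$850,032.67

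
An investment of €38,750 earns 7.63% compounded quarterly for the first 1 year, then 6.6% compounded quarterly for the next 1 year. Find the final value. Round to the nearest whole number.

€44,620

After 1 years at 7.63%: 38,750 × 1.0785110283 ≈ 41,792.3023.
Then 1 years at 6.6%: 41,792.3023 × 1.0676515426 ≈ 44,619.6161.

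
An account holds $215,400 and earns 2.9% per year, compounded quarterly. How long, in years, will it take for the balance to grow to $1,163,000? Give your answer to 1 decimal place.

58.4 years

We need (1 + 0.00725)^(4t) = 5.3993, so 4t = ln 5.3993 / ln 1.00725 ≈ 233.4299.
t ≈ 233.4299/4 = 58.3575 years.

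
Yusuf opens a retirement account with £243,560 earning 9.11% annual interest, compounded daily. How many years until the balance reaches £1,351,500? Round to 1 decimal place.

18.8 years

(1 + 0.000249589)^(365t) = 1,351,500/243,560 = 5.5489.
365t·ln(1 + 0.000249589) = ln(5.5489); 365t = 1.7136/0.000249558 ≈ 6866.5711.
t ≈ 18.8125 years.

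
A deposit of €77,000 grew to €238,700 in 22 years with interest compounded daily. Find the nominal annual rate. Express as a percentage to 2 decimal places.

The 8030-period growth factor is 238,700/77,000 = 3.1.
r/365 = 3.1^(1/8030) − 1 ≈ 0.000140907, so r ≈ 365·0.000140907 = 5.14310%.

5.14%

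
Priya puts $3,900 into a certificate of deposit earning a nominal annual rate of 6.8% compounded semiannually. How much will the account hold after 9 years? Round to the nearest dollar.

$7,119

Growth factor = (1 + 0.034)^18 ≈ 1.825448973.
A ≈ 3,900 × 1.825448973 ≈ 7,119.2510.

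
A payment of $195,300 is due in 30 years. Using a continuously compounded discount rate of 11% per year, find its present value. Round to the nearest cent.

P = A·e^(−rt) = 195,300·e^(−3.3).
e^(−3.3) ≈ 0.0368831674012, so P ≈ 7,203.2826.

$7,203.28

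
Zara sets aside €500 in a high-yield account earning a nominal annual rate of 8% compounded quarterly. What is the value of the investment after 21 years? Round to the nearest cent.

€2,638.67

Periodic rate = 8%/4 = 0.02; periods = 4·21 = 84.
A = 500·(1 + 0.02)^84 ≈ 500·5.277332137 ≈ 2,638.6661.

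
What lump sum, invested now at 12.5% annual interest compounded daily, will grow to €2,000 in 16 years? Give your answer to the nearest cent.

Growth factor = (1 + 0.125/365)^5840 ≈ 7.386526611.
P = 2,000/7.386526611 ≈ 270.7633.

€270.76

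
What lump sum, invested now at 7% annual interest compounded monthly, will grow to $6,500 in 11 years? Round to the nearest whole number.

$3,016

Periodic rate = 7%/12 = 0.00583333; 132 periods.
P = 6,500/(1 + 0.07/12)^132 ≈ 6,500/2.15493996 ≈ 3,016.3253.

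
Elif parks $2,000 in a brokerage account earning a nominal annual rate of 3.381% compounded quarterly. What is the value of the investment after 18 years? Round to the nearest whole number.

Periodic rate = 3.381%/4 = 0.0084525; periods = 4·18 = 72.
A = 2,000·(1 + 0.0084525)^72 ≈ 2,000·1.833125422 ≈ 3,666.2508.

$3,666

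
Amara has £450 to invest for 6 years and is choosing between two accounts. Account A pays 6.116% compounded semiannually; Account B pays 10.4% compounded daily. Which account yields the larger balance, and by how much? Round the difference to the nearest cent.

A: (1 + 0.03058)^12 ≈ 1.43542505, so 450 × 1.43542505 ≈ 645.9413.
B: (1 + 0.104/365)^2190 ≈ 1.86621277, so 450 × 1.86621277 ≈ 839.7957.
Difference ≈ 193.8545 in favor of B.

Account B, by £193.85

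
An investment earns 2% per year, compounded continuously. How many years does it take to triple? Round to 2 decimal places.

e^(0.02t) = 3, so 0.02t = ln 3 ≈ 1.0986.
t ≈ 1.0986/0.02 ≈ 54.9306.

54.93 years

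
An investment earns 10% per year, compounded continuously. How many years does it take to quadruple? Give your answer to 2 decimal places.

e^(0.1t) = 4, so 0.1t = ln 4 ≈ 1.3863.
t ≈ 1.3863/0.1 ≈ 13.8629.

13.86 years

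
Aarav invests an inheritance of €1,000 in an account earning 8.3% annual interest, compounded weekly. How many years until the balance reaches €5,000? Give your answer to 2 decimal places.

We need (1 + 0.00159615)^(52t) = 5, so 52t = ln 5 / ln 1.001596 ≈ 1009.1271.
t ≈ 1009.1271/52 = 19.4063 years.

19.41 years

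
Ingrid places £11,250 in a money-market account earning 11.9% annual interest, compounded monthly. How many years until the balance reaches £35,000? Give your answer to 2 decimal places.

9.58 years

(1 + 0.00991667)^(12t) = 35,000/11,250 = 3.1111.
12t·ln(1 + 0.00991667) = ln(3.1111); 12t = 1.135/0.00986782 ≈ 115.0183.
t ≈ 9.5849 years.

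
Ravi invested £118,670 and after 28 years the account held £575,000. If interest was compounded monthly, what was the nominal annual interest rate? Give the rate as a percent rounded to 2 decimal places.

5.65%

The 336-period growth factor is 575,000/118,670 = 4.84537.
r/12 = 4.84537^(1/336) − 1 ≈ 0.00470754, so r ≈ 12·0.00470754 = 5.64905%.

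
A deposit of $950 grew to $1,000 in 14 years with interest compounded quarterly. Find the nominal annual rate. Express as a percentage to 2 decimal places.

The 56-period growth factor is 1,000/950 = 1.05263.
r/4 = 1.05263^(1/56) − 1 ≈ 0.000916371, so r ≈ 4·0.000916371 = 0.36655%.

0.37%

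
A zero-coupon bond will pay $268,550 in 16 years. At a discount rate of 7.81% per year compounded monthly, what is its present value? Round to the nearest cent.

Growth factor = (1 + 0.0781/12)^192 ≈ 3.47484943959.
P = 268,550/3.47484943959 ≈ 77,283.9240.

$77,283.92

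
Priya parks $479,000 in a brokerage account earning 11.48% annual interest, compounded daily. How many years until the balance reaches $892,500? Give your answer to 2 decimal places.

(1 + 0.000314521)^(365t) = 892,500/479,000 = 1.8633.
365t·ln(1 + 0.000314521) = ln(1.8633); 365t = 0.62233/0.000314471 ≈ 1978.9606.
t ≈ 5.4218 years.

5.42 years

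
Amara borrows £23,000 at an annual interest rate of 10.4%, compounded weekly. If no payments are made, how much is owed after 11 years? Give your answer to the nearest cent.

£72,121.47

Periodic rate = 10.4%/52 = 0.002; periods = 52·11 = 572.
A = 23,000·(1 + 0.002)^572 ≈ 23,000·3.1357159557 ≈ 72,121.4670.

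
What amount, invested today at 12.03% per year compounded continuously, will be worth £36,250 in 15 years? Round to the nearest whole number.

P = A·e^(−rt) = 36,250·e^(−1.8045).
e^(−1.8045) ≈ 0.16455671437, so P ≈ 5,965.1809.

£5,965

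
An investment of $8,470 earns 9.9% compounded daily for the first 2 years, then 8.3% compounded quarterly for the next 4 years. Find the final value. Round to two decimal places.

After 2 years at 9.9%: 8,470 × 1.2189296685 ≈ 10,324.3343.
Then 4 years at 8.3%: 10,324.3343 × 1.3890254963 ≈ 14,340.7636.

$14,340.76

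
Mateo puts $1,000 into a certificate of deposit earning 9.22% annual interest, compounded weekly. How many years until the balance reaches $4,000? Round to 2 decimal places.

(1 + 0.00177308)^(52t) = 4,000/1,000 = 4.
52t·ln(1 + 0.00177308) = ln(4); 52t = 1.3863/0.00177151 ≈ 782.5509.
t ≈ 15.0491 years.

15.05 years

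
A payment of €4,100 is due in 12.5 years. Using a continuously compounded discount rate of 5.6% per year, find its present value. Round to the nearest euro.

P = A·e^(−rt) = 4,100·e^(−0.7).
e^(−0.7) ≈ 0.4965853038, so P ≈ 2,035.9997.

€2,036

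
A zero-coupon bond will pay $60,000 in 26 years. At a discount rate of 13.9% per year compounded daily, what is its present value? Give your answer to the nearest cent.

$1,617.74

Growth factor = (1 + 0.139/365)^9490 ≈ 37.088688445.
P = 60,000/37.088688445 ≈ 1,617.7439.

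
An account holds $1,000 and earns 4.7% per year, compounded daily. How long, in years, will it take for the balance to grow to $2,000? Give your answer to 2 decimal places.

14.75 years

We need (1 + 0.000128767)^(365t) = 2, so 365t = ln 2 / ln 1.000129 ≈ 5383.2981.
t ≈ 5383.2981/365 = 14.7488 years.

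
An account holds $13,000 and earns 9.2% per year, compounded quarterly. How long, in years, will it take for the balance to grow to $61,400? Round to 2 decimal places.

17.07 years

We need (1 + 0.023)^(4t) = 4.7231, so 4t = ln 4.7231 / ln 1.023 ≈ 68.2716.
t ≈ 68.2716/4 = 17.0679 years.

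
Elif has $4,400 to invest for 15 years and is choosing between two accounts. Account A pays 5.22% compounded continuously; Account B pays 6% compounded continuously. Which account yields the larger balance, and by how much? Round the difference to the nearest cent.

Account B, by $1,194.94

A: e^(0.0522·15) = e^0.783 ≈ 2.188026509, so 4,400 × 2.188026509 ≈ 9,627.3166.
B: e^(0.06·15) = e^0.9 ≈ 2.4596031112, so 4,400 × 2.4596031112 ≈ 10,822.2537.
Difference ≈ 1,194.9371 in favor of B.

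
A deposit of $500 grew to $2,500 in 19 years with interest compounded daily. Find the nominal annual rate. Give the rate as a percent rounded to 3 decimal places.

The 6935-period growth factor is 2,500/500 = 5.
r/365 = 5^(1/6935) − 1 ≈ 0.000232102, so r ≈ 365·0.000232102 = 8.47171%.

8.472%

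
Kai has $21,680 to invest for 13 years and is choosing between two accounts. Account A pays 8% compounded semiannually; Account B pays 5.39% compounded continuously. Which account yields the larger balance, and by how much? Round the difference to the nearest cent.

Account A, by $16,418.41

Account A growth factor: (1 + 0.04)^26 ≈ 2.7724697847; balance ≈ 60,107.1449.
Account B growth factor: e^(0.0539·13) = e^0.7007 ≈ 2.0151628279; balance ≈ 43,688.7301.
Account A is larger by 16,418.4148.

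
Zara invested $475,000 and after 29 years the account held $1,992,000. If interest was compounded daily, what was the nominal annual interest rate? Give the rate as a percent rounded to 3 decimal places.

The 10585-period growth factor is 1,992,000/475,000 = 4.19368.
r/365 = 4.19368^(1/10585) − 1 ≈ 0.000135444, so r ≈ 365·0.000135444 = 4.94371%.

4.944%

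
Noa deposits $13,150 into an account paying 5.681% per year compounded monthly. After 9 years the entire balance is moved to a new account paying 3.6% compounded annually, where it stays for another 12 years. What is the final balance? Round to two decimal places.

$33,478.75

After 9 years at 5.681%: 13,150 × 1.6654303195 ≈ 21,900.4087.
Then 12 years at 3.6%: 21,900.4087 × 1.528681694 ≈ 33,478.7539.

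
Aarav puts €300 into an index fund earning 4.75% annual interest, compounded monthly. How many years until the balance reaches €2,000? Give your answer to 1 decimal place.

40.0 years

(1 + 0.00395833)^(12t) = 2,000/300 = 6.6667.
12t·ln(1 + 0.00395833) = ln(6.6667); 12t = 1.8971/0.00395052 ≈ 480.2204.
t ≈ 40.0184 years.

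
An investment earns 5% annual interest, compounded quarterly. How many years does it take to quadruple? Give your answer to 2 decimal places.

27.90 years

(1 + 0.0125)^(4t) = 4.
4t = ln 4 / ln(1 + 0.0125) ≈ 1.3863/0.0124225 ≈ 111.5953.
t ≈ 27.8988.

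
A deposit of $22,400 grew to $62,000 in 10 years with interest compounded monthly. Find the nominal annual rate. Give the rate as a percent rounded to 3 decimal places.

10.224%

The 120-period growth factor is 62,000/22,400 = 2.76786.
r/12 = 2.76786^(1/120) − 1 ≈ 0.00852004, so r ≈ 12·0.00852004 = 10.22404%.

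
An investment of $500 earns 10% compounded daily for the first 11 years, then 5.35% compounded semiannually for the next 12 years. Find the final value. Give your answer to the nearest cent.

Phase 1: 500·(1 + 0.1/365)^4015 ≈ 1,501.8567.
Phase 2: 1,501.8567·(1 + 0.02675)^24 ≈ 2,829.9684.

$2,829.97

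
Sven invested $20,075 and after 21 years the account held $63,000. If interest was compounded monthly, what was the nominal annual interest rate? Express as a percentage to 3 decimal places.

5.458%

(1 + r/12)^252 = 63,000/20,075 = 3.13823.
1 + r/12 = 3.13823^(1/252) ≈ 1.004549, so r/12 ≈ 0.00454865.
r ≈ 12·0.00454865 = 5.45837%.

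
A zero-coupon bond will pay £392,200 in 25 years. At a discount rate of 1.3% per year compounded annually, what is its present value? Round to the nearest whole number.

Growth factor = (1 + 0.013)^25 ≈ 1.38113500934.
P = 392,200/1.38113500934 ≈ 283,969.3421.

£283,969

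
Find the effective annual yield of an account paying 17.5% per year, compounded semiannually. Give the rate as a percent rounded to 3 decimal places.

18.266%

EAR = (1 + 17.5%/2)^2 − 1 = (1 + 0.0875)^2 − 1.
(1 + 0.0875)^2 ≈ 1.182656, so EAR ≈ 18.26562%.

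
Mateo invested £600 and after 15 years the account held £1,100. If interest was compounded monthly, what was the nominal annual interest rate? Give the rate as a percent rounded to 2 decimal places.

(1 + r/12)^180 = 1,100/600 = 1.83333.
1 + r/12 = 1.83333^(1/180) ≈ 1.003373, so r/12 ≈ 0.0033731.
r ≈ 12·0.0033731 = 4.04772%.

4.05%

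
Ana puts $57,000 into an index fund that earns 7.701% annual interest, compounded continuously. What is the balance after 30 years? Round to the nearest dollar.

A = P·e^(rt) = 57,000·e^(0.07701·30) = 57,000·e^2.3103.
e^2.3103 ≈ 10.0774474358, so A ≈ 574,414.5038.

$574,415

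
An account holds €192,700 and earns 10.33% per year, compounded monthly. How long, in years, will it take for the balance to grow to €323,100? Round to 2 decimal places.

We need (1 + 0.00860833)^(12t) = 1.6767, so 12t = ln 1.6767 / ln 1.008608 ≈ 60.2961.
t ≈ 60.2961/12 = 5.0247 years.

5.02 years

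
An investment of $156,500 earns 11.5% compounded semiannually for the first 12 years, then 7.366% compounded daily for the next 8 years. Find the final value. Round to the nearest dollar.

$1,079,291

Phase 1: 156,500·(1 + 0.0575)^24 ≈ 598,747.0229.
Phase 2: 598,747.0229·(1 + 0.07366/365)^2920 ≈ 1,079,291.1086.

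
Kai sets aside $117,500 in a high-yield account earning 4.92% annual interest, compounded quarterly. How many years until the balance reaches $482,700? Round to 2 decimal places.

We need (1 + 0.0123)^(4t) = 4.1081, so 4t = ln 4.1081 / ln 1.0123 ≈ 115.5796.
t ≈ 115.5796/4 = 28.8949 years.

28.89 years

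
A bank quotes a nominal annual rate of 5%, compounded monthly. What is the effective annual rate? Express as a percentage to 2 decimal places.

EAR = (1 + 5%/12)^12 − 1 = (1 + 0.00416667)^12 − 1.
(1 + 0.00416667)^12 ≈ 1.051162, so EAR ≈ 5.11619%.

5.12%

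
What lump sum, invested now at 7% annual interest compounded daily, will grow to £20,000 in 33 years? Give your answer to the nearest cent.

£1,985.66

Periodic rate = 7%/365 = 0.000191781; 12045 periods.
P = 20,000/(1 + 0.07/365)^12045 ≈ 20,000/10.072193633 ≈ 1,985.6648.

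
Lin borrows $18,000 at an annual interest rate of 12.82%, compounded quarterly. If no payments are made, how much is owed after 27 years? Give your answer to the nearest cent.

$543,190.58

Growth factor = (1 + 0.03205)^108 ≈ 30.1772543623.
A ≈ 18,000 × 30.1772543623 ≈ 543,190.5785.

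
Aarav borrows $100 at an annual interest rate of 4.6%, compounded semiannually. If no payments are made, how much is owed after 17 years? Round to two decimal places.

Growth factor = (1 + 0.023)^34 ≈ 2.16656412.
A ≈ 100 × 2.16656412 ≈ 216.6564.

$216.66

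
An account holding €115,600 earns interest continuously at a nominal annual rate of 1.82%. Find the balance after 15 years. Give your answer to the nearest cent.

€151,886.87

A = P·e^(rt) = 115,600·e^(0.0182·15) = 115,600·e^0.273.
e^0.273 ≈ 1.31390024482, so A ≈ 151,886.8683.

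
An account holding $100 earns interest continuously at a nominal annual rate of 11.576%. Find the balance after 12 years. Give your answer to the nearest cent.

$401.13

A = P·e^(rt) = 100·e^(0.11576·12) = 100·e^1.38912.
e^1.38912 ≈ 4.01131854, so A ≈ 401.1319.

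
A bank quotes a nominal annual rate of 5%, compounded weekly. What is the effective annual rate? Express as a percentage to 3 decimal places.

5.125%

One year is 52 periods at 0.000961538 each: (1 + 0.000961538)^52 ≈ 1.051246.
EAR = 1.051246 − 1 ≈ 5.12458%.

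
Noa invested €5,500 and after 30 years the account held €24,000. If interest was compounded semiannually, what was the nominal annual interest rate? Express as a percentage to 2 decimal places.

4.97%

The 60-period growth factor is 24,000/5,500 = 4.36364.
r/2 = 4.36364^(1/60) − 1 ≈ 0.0248591, so r ≈ 2·0.0248591 = 4.97181%.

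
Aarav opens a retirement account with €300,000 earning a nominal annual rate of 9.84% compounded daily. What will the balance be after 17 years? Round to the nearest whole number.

€1,597,759

Periodic rate = 9.84%/365 = 0.000269589; periods = 365·17 = 6205.
A = 300,000·(1 + 0.0984/365)^6205 ≈ 300,000·5.325861892496 ≈ 1,597,758.5677.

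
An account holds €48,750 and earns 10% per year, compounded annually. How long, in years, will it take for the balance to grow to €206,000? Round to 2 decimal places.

15.12 years

(1 + 0.1)^t = 206,000/48,750 = 4.2256.
t·ln(1 + 0.1) = ln(4.2256); t = 1.4412/0.0953102 ≈ 15.1209.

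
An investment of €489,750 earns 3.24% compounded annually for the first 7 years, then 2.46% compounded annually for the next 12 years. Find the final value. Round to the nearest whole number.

€819,526

After 7 years at 3.24%: 489,750 × 1.25007471564 ≈ 612,224.0920.
Then 12 years at 2.46%: 612,224.0920 × 1.33860430841 ≈ 819,525.8072.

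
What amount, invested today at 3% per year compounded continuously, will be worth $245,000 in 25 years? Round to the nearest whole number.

P = A·e^(−rt) = 245,000·e^(−0.75).
e^(−0.75) ≈ 0.472366552741, so P ≈ 115,729.8054.

$115,730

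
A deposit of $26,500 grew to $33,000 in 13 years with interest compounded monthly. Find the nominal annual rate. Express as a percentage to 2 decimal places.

The 156-period growth factor is 33,000/26,500 = 1.24528.
r/12 = 1.24528^(1/156) − 1 ≈ 0.00140716, so r ≈ 12·0.00140716 = 1.68859%.

1.69%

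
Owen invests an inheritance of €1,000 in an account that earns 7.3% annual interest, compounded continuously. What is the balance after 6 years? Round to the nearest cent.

A = P·e^(rt) = 1,000·e^(0.073·6) = 1,000·e^0.438.
e^0.438 ≈ 1.549604907, so A ≈ 1,549.6049.

€1,549.60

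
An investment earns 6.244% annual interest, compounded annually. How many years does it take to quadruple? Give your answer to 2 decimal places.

(1 + 0.06244)^t = 4.
t = ln 4 / ln(1 + 0.06244) ≈ 1.3863/0.0605681 ≈ 22.8882.

22.89 years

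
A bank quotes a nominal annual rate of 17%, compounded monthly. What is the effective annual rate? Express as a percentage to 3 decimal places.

EAR = (1 + 17%/12)^12 − 1 = (1 + 0.0141667)^12 − 1.
(1 + 0.0141667)^12 ≈ 1.183892, so EAR ≈ 18.38917%.

18.389%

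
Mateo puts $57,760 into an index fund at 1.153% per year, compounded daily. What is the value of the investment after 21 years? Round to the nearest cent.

$73,583.64

Growth factor = (1 + 0.01153/365)^7665 ≈ 1.2739549249.
A ≈ 57,760 × 1.2739549249 ≈ 73,583.6365.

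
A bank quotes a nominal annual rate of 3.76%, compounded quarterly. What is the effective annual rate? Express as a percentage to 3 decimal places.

One year is 4 periods at 0.0094 each: (1 + 0.0094)^4 ≈ 1.038133.
EAR = 1.038133 − 1 ≈ 3.81335%.

3.813%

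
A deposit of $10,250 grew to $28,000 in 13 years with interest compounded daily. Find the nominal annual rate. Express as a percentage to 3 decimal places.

(1 + r/365)^4745 = 28,000/10,250 = 2.73171.
1 + r/365 = 2.73171^(1/4745) ≈ 1.000212, so r/365 ≈ 0.000211809.
r ≈ 365·0.000211809 = 7.73102%.

7.731%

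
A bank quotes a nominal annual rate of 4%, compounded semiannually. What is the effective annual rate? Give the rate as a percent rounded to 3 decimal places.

One year is 2 periods at 0.02 each: (1 + 0.02)^2 ≈ 1.0404.
EAR = 1.0404 − 1 ≈ 4.04000%.

4.040%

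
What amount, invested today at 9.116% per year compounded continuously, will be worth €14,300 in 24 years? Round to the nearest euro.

€1,604

P = A·e^(−rt) = 14,300·e^(−2.18784).
e^(−2.18784) ≈ 0.11215875006, so P ≈ 1,603.8701.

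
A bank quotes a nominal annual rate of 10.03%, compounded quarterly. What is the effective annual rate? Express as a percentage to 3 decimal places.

One year is 4 periods at 0.025075 each: (1 + 0.025075)^4 ≈ 1.104136.
EAR = 1.104136 − 1 ≈ 10.41360%.

10.414%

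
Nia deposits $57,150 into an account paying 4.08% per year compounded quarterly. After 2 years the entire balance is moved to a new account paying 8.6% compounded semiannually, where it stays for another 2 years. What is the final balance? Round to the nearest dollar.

Phase 1: 57,150·(1 + 0.0102)^8 ≈ 61,983.3648.
Phase 2: 61,983.3648·(1 + 0.043)^4 ≈ 73,352.0713.

$73,352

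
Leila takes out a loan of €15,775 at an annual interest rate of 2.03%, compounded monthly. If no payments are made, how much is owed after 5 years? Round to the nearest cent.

Growth factor = (1 + 0.0203/12)^60 ≈ 1.1067350058.
A ≈ 15,775 × 1.1067350058 ≈ 17,458.7447.

€17,458.74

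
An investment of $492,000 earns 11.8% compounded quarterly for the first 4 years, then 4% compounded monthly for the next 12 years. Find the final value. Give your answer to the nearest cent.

$1,265,031.69

After 4 years at 11.8%: 492,000 × 1.592287974822 ≈ 783,405.6836.
Then 12 years at 4%: 783,405.6836 × 1.614784923246 ≈ 1,265,031.6867.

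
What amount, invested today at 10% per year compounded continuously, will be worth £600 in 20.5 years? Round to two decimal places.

£77.24

P = A·e^(−rt) = 600·e^(−2.05).
e^(−2.05) ≈ 0.128734904, so P ≈ 77.2409.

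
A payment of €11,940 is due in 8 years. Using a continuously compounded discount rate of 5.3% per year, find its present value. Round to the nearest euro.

P = A·e^(−rt) = 11,940·e^(−0.424).
e^(−0.424) ≈ 0.65442388191, so P ≈ 7,813.8211.

€7,814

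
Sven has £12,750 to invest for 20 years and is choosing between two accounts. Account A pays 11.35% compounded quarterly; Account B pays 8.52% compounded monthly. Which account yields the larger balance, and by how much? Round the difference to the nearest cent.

A: (1 + 0.028375)^80 ≈ 9.37822882495, so 12,750 × 9.37822882495 ≈ 119,572.4175.
B: (1 + 0.0071)^240 ≈ 5.4628972521, so 12,750 × 5.4628972521 ≈ 69,651.9400.
Difference ≈ 49,920.4776 in favor of A.

Account A, by £49,920.48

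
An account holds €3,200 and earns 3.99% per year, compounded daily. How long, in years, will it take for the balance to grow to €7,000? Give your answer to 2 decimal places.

We need (1 + 0.000109315)^(365t) = 2.1875, so 365t = ln 2.1875 / ln 1.000109 ≈ 7160.9718.
t ≈ 7160.9718/365 = 19.6191 years.

19.62 years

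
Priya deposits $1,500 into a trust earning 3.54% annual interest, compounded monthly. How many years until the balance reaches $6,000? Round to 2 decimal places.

39.22 years

We need (1 + 0.00295)^(12t) = 4, so 12t = ln 4 / ln 1.00295 ≈ 470.6231.
t ≈ 470.6231/12 = 39.2186 years.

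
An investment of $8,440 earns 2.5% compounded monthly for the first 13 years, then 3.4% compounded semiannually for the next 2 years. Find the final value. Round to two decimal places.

$12,491.80

After 13 years at 2.5%: 8,440 × 1.3835628228 ≈ 11,677.2702.
Then 2 years at 3.4%: 11,677.2702 × 1.0697537355 ≈ 12,491.8034.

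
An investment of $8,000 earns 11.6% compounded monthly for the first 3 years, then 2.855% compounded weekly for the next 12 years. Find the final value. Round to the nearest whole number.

After 3 years at 11.6%: 8,000 × 1.4138673647 ≈ 11,310.9389.
Then 12 years at 2.855%: 11,310.9389 × 1.4084727821 ≈ 15,931.1496.

$15,931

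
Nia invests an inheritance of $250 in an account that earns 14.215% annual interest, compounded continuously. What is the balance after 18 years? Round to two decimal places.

$3,229.75

A = P·e^(rt) = 250·e^(0.14215·18) = 250·e^2.5587.
e^2.5587 ≈ 12.91901168, so A ≈ 3,229.7529.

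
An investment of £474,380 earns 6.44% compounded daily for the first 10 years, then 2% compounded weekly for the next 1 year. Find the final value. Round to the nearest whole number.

£921,450

After 10 years at 6.44%: 474,380 × 1.90397383382 ≈ 903,207.1073.
Then 1 years at 2%: 903,207.1073 × 1.02019741719 ≈ 921,449.5580.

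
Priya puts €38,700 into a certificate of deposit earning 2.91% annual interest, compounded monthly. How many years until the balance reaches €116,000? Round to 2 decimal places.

We need (1 + 0.002425)^(12t) = 2.9974, so 12t = ln 2.9974 / ln 1.002425 ≈ 453.2293.
t ≈ 453.2293/12 = 37.7691 years.

37.77 years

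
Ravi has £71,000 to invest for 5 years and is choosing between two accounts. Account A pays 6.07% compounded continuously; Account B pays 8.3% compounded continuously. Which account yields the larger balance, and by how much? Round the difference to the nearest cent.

Account B, by £11,344.32

A: e^(0.0607·5) = e^0.3035 ≈ 1.3545915909, so 71,000 × 1.3545915909 ≈ 96,176.0030.
B: e^(0.083·5) = e^0.415 ≈ 1.51437074069, so 71,000 × 1.51437074069 ≈ 107,520.3226.
Difference ≈ 11,344.3196 in favor of B.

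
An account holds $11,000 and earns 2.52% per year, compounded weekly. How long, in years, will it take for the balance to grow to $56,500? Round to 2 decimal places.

(1 + 0.000484615)^(52t) = 56,500/11,000 = 5.1364.
52t·ln(1 + 0.000484615) = ln(5.1364); 52t = 1.6363/0.000484498 ≈ 3377.4038.
t ≈ 64.9501 years.

64.95 years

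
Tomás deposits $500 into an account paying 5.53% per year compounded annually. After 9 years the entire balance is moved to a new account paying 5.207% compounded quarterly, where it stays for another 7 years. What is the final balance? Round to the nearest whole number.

$1,166

Phase 1: 500·(1 + 0.0553)^9 ≈ 811.6213.
Phase 2: 811.6213·(1 + 0.0130175)^28 ≈ 1,165.8106.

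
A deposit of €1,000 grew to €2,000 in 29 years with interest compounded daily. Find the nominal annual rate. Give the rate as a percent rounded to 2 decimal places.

(1 + r/365)^10585 = 2,000/1,000 = 2.
1 + r/365 = 2^(1/10585) ≈ 1.000065, so r/365 ≈ 0.0000654861.
r ≈ 365·0.0000654861 = 2.39024%.

2.39%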